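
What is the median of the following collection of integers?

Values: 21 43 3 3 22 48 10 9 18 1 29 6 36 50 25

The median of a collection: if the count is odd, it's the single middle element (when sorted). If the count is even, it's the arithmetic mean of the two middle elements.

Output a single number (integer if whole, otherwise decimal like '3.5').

Step 1: insert 21 -> lo=[21] (size 1, max 21) hi=[] (size 0) -> median=21
Step 2: insert 43 -> lo=[21] (size 1, max 21) hi=[43] (size 1, min 43) -> median=32
Step 3: insert 3 -> lo=[3, 21] (size 2, max 21) hi=[43] (size 1, min 43) -> median=21
Step 4: insert 3 -> lo=[3, 3] (size 2, max 3) hi=[21, 43] (size 2, min 21) -> median=12
Step 5: insert 22 -> lo=[3, 3, 21] (size 3, max 21) hi=[22, 43] (size 2, min 22) -> median=21
Step 6: insert 48 -> lo=[3, 3, 21] (size 3, max 21) hi=[22, 43, 48] (size 3, min 22) -> median=21.5
Step 7: insert 10 -> lo=[3, 3, 10, 21] (size 4, max 21) hi=[22, 43, 48] (size 3, min 22) -> median=21
Step 8: insert 9 -> lo=[3, 3, 9, 10] (size 4, max 10) hi=[21, 22, 43, 48] (size 4, min 21) -> median=15.5
Step 9: insert 18 -> lo=[3, 3, 9, 10, 18] (size 5, max 18) hi=[21, 22, 43, 48] (size 4, min 21) -> median=18
Step 10: insert 1 -> lo=[1, 3, 3, 9, 10] (size 5, max 10) hi=[18, 21, 22, 43, 48] (size 5, min 18) -> median=14
Step 11: insert 29 -> lo=[1, 3, 3, 9, 10, 18] (size 6, max 18) hi=[21, 22, 29, 43, 48] (size 5, min 21) -> median=18
Step 12: insert 6 -> lo=[1, 3, 3, 6, 9, 10] (size 6, max 10) hi=[18, 21, 22, 29, 43, 48] (size 6, min 18) -> median=14
Step 13: insert 36 -> lo=[1, 3, 3, 6, 9, 10, 18] (size 7, max 18) hi=[21, 22, 29, 36, 43, 48] (size 6, min 21) -> median=18
Step 14: insert 50 -> lo=[1, 3, 3, 6, 9, 10, 18] (size 7, max 18) hi=[21, 22, 29, 36, 43, 48, 50] (size 7, min 21) -> median=19.5
Step 15: insert 25 -> lo=[1, 3, 3, 6, 9, 10, 18, 21] (size 8, max 21) hi=[22, 25, 29, 36, 43, 48, 50] (size 7, min 22) -> median=21

Answer: 21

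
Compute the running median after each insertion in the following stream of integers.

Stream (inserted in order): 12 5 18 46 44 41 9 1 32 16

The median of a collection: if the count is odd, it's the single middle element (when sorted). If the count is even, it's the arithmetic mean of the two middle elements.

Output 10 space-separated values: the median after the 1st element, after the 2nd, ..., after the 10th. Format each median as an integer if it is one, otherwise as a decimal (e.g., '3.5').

Step 1: insert 12 -> lo=[12] (size 1, max 12) hi=[] (size 0) -> median=12
Step 2: insert 5 -> lo=[5] (size 1, max 5) hi=[12] (size 1, min 12) -> median=8.5
Step 3: insert 18 -> lo=[5, 12] (size 2, max 12) hi=[18] (size 1, min 18) -> median=12
Step 4: insert 46 -> lo=[5, 12] (size 2, max 12) hi=[18, 46] (size 2, min 18) -> median=15
Step 5: insert 44 -> lo=[5, 12, 18] (size 3, max 18) hi=[44, 46] (size 2, min 44) -> median=18
Step 6: insert 41 -> lo=[5, 12, 18] (size 3, max 18) hi=[41, 44, 46] (size 3, min 41) -> median=29.5
Step 7: insert 9 -> lo=[5, 9, 12, 18] (size 4, max 18) hi=[41, 44, 46] (size 3, min 41) -> median=18
Step 8: insert 1 -> lo=[1, 5, 9, 12] (size 4, max 12) hi=[18, 41, 44, 46] (size 4, min 18) -> median=15
Step 9: insert 32 -> lo=[1, 5, 9, 12, 18] (size 5, max 18) hi=[32, 41, 44, 46] (size 4, min 32) -> median=18
Step 10: insert 16 -> lo=[1, 5, 9, 12, 16] (size 5, max 16) hi=[18, 32, 41, 44, 46] (size 5, min 18) -> median=17

Answer: 12 8.5 12 15 18 29.5 18 15 18 17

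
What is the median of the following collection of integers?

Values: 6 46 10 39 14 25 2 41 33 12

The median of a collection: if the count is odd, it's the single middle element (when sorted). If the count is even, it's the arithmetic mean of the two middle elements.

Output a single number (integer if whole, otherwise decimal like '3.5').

Step 1: insert 6 -> lo=[6] (size 1, max 6) hi=[] (size 0) -> median=6
Step 2: insert 46 -> lo=[6] (size 1, max 6) hi=[46] (size 1, min 46) -> median=26
Step 3: insert 10 -> lo=[6, 10] (size 2, max 10) hi=[46] (size 1, min 46) -> median=10
Step 4: insert 39 -> lo=[6, 10] (size 2, max 10) hi=[39, 46] (size 2, min 39) -> median=24.5
Step 5: insert 14 -> lo=[6, 10, 14] (size 3, max 14) hi=[39, 46] (size 2, min 39) -> median=14
Step 6: insert 25 -> lo=[6, 10, 14] (size 3, max 14) hi=[25, 39, 46] (size 3, min 25) -> median=19.5
Step 7: insert 2 -> lo=[2, 6, 10, 14] (size 4, max 14) hi=[25, 39, 46] (size 3, min 25) -> median=14
Step 8: insert 41 -> lo=[2, 6, 10, 14] (size 4, max 14) hi=[25, 39, 41, 46] (size 4, min 25) -> median=19.5
Step 9: insert 33 -> lo=[2, 6, 10, 14, 25] (size 5, max 25) hi=[33, 39, 41, 46] (size 4, min 33) -> median=25
Step 10: insert 12 -> lo=[2, 6, 10, 12, 14] (size 5, max 14) hi=[25, 33, 39, 41, 46] (size 5, min 25) -> median=19.5

Answer: 19.5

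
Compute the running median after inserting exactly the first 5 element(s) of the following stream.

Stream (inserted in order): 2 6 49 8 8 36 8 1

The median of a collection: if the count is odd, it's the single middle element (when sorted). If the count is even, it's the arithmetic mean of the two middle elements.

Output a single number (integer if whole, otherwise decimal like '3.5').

Answer: 8

Derivation:
Step 1: insert 2 -> lo=[2] (size 1, max 2) hi=[] (size 0) -> median=2
Step 2: insert 6 -> lo=[2] (size 1, max 2) hi=[6] (size 1, min 6) -> median=4
Step 3: insert 49 -> lo=[2, 6] (size 2, max 6) hi=[49] (size 1, min 49) -> median=6
Step 4: insert 8 -> lo=[2, 6] (size 2, max 6) hi=[8, 49] (size 2, min 8) -> median=7
Step 5: insert 8 -> lo=[2, 6, 8] (size 3, max 8) hi=[8, 49] (size 2, min 8) -> median=8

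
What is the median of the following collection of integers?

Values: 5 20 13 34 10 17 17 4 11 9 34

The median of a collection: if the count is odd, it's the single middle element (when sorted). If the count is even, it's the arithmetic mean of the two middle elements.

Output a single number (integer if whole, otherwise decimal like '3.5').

Step 1: insert 5 -> lo=[5] (size 1, max 5) hi=[] (size 0) -> median=5
Step 2: insert 20 -> lo=[5] (size 1, max 5) hi=[20] (size 1, min 20) -> median=12.5
Step 3: insert 13 -> lo=[5, 13] (size 2, max 13) hi=[20] (size 1, min 20) -> median=13
Step 4: insert 34 -> lo=[5, 13] (size 2, max 13) hi=[20, 34] (size 2, min 20) -> median=16.5
Step 5: insert 10 -> lo=[5, 10, 13] (size 3, max 13) hi=[20, 34] (size 2, min 20) -> median=13
Step 6: insert 17 -> lo=[5, 10, 13] (size 3, max 13) hi=[17, 20, 34] (size 3, min 17) -> median=15
Step 7: insert 17 -> lo=[5, 10, 13, 17] (size 4, max 17) hi=[17, 20, 34] (size 3, min 17) -> median=17
Step 8: insert 4 -> lo=[4, 5, 10, 13] (size 4, max 13) hi=[17, 17, 20, 34] (size 4, min 17) -> median=15
Step 9: insert 11 -> lo=[4, 5, 10, 11, 13] (size 5, max 13) hi=[17, 17, 20, 34] (size 4, min 17) -> median=13
Step 10: insert 9 -> lo=[4, 5, 9, 10, 11] (size 5, max 11) hi=[13, 17, 17, 20, 34] (size 5, min 13) -> median=12
Step 11: insert 34 -> lo=[4, 5, 9, 10, 11, 13] (size 6, max 13) hi=[17, 17, 20, 34, 34] (size 5, min 17) -> median=13

Answer: 13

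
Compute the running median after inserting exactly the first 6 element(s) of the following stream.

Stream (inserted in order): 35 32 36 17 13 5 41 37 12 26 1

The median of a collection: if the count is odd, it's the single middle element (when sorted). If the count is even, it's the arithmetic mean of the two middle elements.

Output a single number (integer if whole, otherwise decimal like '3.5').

Answer: 24.5

Derivation:
Step 1: insert 35 -> lo=[35] (size 1, max 35) hi=[] (size 0) -> median=35
Step 2: insert 32 -> lo=[32] (size 1, max 32) hi=[35] (size 1, min 35) -> median=33.5
Step 3: insert 36 -> lo=[32, 35] (size 2, max 35) hi=[36] (size 1, min 36) -> median=35
Step 4: insert 17 -> lo=[17, 32] (size 2, max 32) hi=[35, 36] (size 2, min 35) -> median=33.5
Step 5: insert 13 -> lo=[13, 17, 32] (size 3, max 32) hi=[35, 36] (size 2, min 35) -> median=32
Step 6: insert 5 -> lo=[5, 13, 17] (size 3, max 17) hi=[32, 35, 36] (size 3, min 32) -> median=24.5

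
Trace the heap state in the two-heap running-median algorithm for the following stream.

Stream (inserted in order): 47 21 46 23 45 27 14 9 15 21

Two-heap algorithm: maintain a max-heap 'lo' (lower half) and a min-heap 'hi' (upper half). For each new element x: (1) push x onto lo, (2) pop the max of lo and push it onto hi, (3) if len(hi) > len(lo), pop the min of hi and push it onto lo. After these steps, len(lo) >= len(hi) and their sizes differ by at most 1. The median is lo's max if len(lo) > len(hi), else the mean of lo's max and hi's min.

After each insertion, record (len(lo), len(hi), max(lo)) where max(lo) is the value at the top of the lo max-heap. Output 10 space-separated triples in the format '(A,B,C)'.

Step 1: insert 47 -> lo=[47] hi=[] -> (len(lo)=1, len(hi)=0, max(lo)=47)
Step 2: insert 21 -> lo=[21] hi=[47] -> (len(lo)=1, len(hi)=1, max(lo)=21)
Step 3: insert 46 -> lo=[21, 46] hi=[47] -> (len(lo)=2, len(hi)=1, max(lo)=46)
Step 4: insert 23 -> lo=[21, 23] hi=[46, 47] -> (len(lo)=2, len(hi)=2, max(lo)=23)
Step 5: insert 45 -> lo=[21, 23, 45] hi=[46, 47] -> (len(lo)=3, len(hi)=2, max(lo)=45)
Step 6: insert 27 -> lo=[21, 23, 27] hi=[45, 46, 47] -> (len(lo)=3, len(hi)=3, max(lo)=27)
Step 7: insert 14 -> lo=[14, 21, 23, 27] hi=[45, 46, 47] -> (len(lo)=4, len(hi)=3, max(lo)=27)
Step 8: insert 9 -> lo=[9, 14, 21, 23] hi=[27, 45, 46, 47] -> (len(lo)=4, len(hi)=4, max(lo)=23)
Step 9: insert 15 -> lo=[9, 14, 15, 21, 23] hi=[27, 45, 46, 47] -> (len(lo)=5, len(hi)=4, max(lo)=23)
Step 10: insert 21 -> lo=[9, 14, 15, 21, 21] hi=[23, 27, 45, 46, 47] -> (len(lo)=5, len(hi)=5, max(lo)=21)

Answer: (1,0,47) (1,1,21) (2,1,46) (2,2,23) (3,2,45) (3,3,27) (4,3,27) (4,4,23) (5,4,23) (5,5,21)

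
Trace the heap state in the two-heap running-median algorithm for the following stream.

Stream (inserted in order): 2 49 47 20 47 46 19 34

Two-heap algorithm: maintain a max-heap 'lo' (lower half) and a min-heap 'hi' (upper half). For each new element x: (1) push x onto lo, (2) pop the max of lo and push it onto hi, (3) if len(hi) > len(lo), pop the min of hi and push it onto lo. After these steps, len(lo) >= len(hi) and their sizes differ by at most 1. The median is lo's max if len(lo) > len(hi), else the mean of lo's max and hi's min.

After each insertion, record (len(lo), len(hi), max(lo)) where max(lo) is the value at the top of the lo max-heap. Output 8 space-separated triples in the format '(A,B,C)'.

Answer: (1,0,2) (1,1,2) (2,1,47) (2,2,20) (3,2,47) (3,3,46) (4,3,46) (4,4,34)

Derivation:
Step 1: insert 2 -> lo=[2] hi=[] -> (len(lo)=1, len(hi)=0, max(lo)=2)
Step 2: insert 49 -> lo=[2] hi=[49] -> (len(lo)=1, len(hi)=1, max(lo)=2)
Step 3: insert 47 -> lo=[2, 47] hi=[49] -> (len(lo)=2, len(hi)=1, max(lo)=47)
Step 4: insert 20 -> lo=[2, 20] hi=[47, 49] -> (len(lo)=2, len(hi)=2, max(lo)=20)
Step 5: insert 47 -> lo=[2, 20, 47] hi=[47, 49] -> (len(lo)=3, len(hi)=2, max(lo)=47)
Step 6: insert 46 -> lo=[2, 20, 46] hi=[47, 47, 49] -> (len(lo)=3, len(hi)=3, max(lo)=46)
Step 7: insert 19 -> lo=[2, 19, 20, 46] hi=[47, 47, 49] -> (len(lo)=4, len(hi)=3, max(lo)=46)
Step 8: insert 34 -> lo=[2, 19, 20, 34] hi=[46, 47, 47, 49] -> (len(lo)=4, len(hi)=4, max(lo)=34)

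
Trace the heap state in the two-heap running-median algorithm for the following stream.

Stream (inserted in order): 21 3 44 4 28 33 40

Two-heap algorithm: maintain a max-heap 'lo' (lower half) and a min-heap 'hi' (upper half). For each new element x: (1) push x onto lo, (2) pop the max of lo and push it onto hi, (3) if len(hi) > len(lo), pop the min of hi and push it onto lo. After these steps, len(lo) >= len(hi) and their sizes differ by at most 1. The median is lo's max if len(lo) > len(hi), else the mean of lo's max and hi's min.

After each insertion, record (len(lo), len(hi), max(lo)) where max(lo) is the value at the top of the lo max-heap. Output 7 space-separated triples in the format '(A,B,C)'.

Step 1: insert 21 -> lo=[21] hi=[] -> (len(lo)=1, len(hi)=0, max(lo)=21)
Step 2: insert 3 -> lo=[3] hi=[21] -> (len(lo)=1, len(hi)=1, max(lo)=3)
Step 3: insert 44 -> lo=[3, 21] hi=[44] -> (len(lo)=2, len(hi)=1, max(lo)=21)
Step 4: insert 4 -> lo=[3, 4] hi=[21, 44] -> (len(lo)=2, len(hi)=2, max(lo)=4)
Step 5: insert 28 -> lo=[3, 4, 21] hi=[28, 44] -> (len(lo)=3, len(hi)=2, max(lo)=21)
Step 6: insert 33 -> lo=[3, 4, 21] hi=[28, 33, 44] -> (len(lo)=3, len(hi)=3, max(lo)=21)
Step 7: insert 40 -> lo=[3, 4, 21, 28] hi=[33, 40, 44] -> (len(lo)=4, len(hi)=3, max(lo)=28)

Answer: (1,0,21) (1,1,3) (2,1,21) (2,2,4) (3,2,21) (3,3,21) (4,3,28)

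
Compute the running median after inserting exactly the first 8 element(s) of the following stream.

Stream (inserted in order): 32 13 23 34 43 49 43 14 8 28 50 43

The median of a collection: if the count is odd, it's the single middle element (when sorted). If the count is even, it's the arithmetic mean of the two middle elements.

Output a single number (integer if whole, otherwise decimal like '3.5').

Answer: 33

Derivation:
Step 1: insert 32 -> lo=[32] (size 1, max 32) hi=[] (size 0) -> median=32
Step 2: insert 13 -> lo=[13] (size 1, max 13) hi=[32] (size 1, min 32) -> median=22.5
Step 3: insert 23 -> lo=[13, 23] (size 2, max 23) hi=[32] (size 1, min 32) -> median=23
Step 4: insert 34 -> lo=[13, 23] (size 2, max 23) hi=[32, 34] (size 2, min 32) -> median=27.5
Step 5: insert 43 -> lo=[13, 23, 32] (size 3, max 32) hi=[34, 43] (size 2, min 34) -> median=32
Step 6: insert 49 -> lo=[13, 23, 32] (size 3, max 32) hi=[34, 43, 49] (size 3, min 34) -> median=33
Step 7: insert 43 -> lo=[13, 23, 32, 34] (size 4, max 34) hi=[43, 43, 49] (size 3, min 43) -> median=34
Step 8: insert 14 -> lo=[13, 14, 23, 32] (size 4, max 32) hi=[34, 43, 43, 49] (size 4, min 34) -> median=33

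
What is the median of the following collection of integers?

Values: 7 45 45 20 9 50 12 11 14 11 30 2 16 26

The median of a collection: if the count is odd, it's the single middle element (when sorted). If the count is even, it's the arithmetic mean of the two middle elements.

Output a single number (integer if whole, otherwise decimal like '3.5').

Answer: 15

Derivation:
Step 1: insert 7 -> lo=[7] (size 1, max 7) hi=[] (size 0) -> median=7
Step 2: insert 45 -> lo=[7] (size 1, max 7) hi=[45] (size 1, min 45) -> median=26
Step 3: insert 45 -> lo=[7, 45] (size 2, max 45) hi=[45] (size 1, min 45) -> median=45
Step 4: insert 20 -> lo=[7, 20] (size 2, max 20) hi=[45, 45] (size 2, min 45) -> median=32.5
Step 5: insert 9 -> lo=[7, 9, 20] (size 3, max 20) hi=[45, 45] (size 2, min 45) -> median=20
Step 6: insert 50 -> lo=[7, 9, 20] (size 3, max 20) hi=[45, 45, 50] (size 3, min 45) -> median=32.5
Step 7: insert 12 -> lo=[7, 9, 12, 20] (size 4, max 20) hi=[45, 45, 50] (size 3, min 45) -> median=20
Step 8: insert 11 -> lo=[7, 9, 11, 12] (size 4, max 12) hi=[20, 45, 45, 50] (size 4, min 20) -> median=16
Step 9: insert 14 -> lo=[7, 9, 11, 12, 14] (size 5, max 14) hi=[20, 45, 45, 50] (size 4, min 20) -> median=14
Step 10: insert 11 -> lo=[7, 9, 11, 11, 12] (size 5, max 12) hi=[14, 20, 45, 45, 50] (size 5, min 14) -> median=13
Step 11: insert 30 -> lo=[7, 9, 11, 11, 12, 14] (size 6, max 14) hi=[20, 30, 45, 45, 50] (size 5, min 20) -> median=14
Step 12: insert 2 -> lo=[2, 7, 9, 11, 11, 12] (size 6, max 12) hi=[14, 20, 30, 45, 45, 50] (size 6, min 14) -> median=13
Step 13: insert 16 -> lo=[2, 7, 9, 11, 11, 12, 14] (size 7, max 14) hi=[16, 20, 30, 45, 45, 50] (size 6, min 16) -> median=14
Step 14: insert 26 -> lo=[2, 7, 9, 11, 11, 12, 14] (size 7, max 14) hi=[16, 20, 26, 30, 45, 45, 50] (size 7, min 16) -> median=15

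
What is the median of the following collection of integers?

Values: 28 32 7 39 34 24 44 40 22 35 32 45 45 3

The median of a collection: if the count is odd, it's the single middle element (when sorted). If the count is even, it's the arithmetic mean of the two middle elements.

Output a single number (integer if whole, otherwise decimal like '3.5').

Step 1: insert 28 -> lo=[28] (size 1, max 28) hi=[] (size 0) -> median=28
Step 2: insert 32 -> lo=[28] (size 1, max 28) hi=[32] (size 1, min 32) -> median=30
Step 3: insert 7 -> lo=[7, 28] (size 2, max 28) hi=[32] (size 1, min 32) -> median=28
Step 4: insert 39 -> lo=[7, 28] (size 2, max 28) hi=[32, 39] (size 2, min 32) -> median=30
Step 5: insert 34 -> lo=[7, 28, 32] (size 3, max 32) hi=[34, 39] (size 2, min 34) -> median=32
Step 6: insert 24 -> lo=[7, 24, 28] (size 3, max 28) hi=[32, 34, 39] (size 3, min 32) -> median=30
Step 7: insert 44 -> lo=[7, 24, 28, 32] (size 4, max 32) hi=[34, 39, 44] (size 3, min 34) -> median=32
Step 8: insert 40 -> lo=[7, 24, 28, 32] (size 4, max 32) hi=[34, 39, 40, 44] (size 4, min 34) -> median=33
Step 9: insert 22 -> lo=[7, 22, 24, 28, 32] (size 5, max 32) hi=[34, 39, 40, 44] (size 4, min 34) -> median=32
Step 10: insert 35 -> lo=[7, 22, 24, 28, 32] (size 5, max 32) hi=[34, 35, 39, 40, 44] (size 5, min 34) -> median=33
Step 11: insert 32 -> lo=[7, 22, 24, 28, 32, 32] (size 6, max 32) hi=[34, 35, 39, 40, 44] (size 5, min 34) -> median=32
Step 12: insert 45 -> lo=[7, 22, 24, 28, 32, 32] (size 6, max 32) hi=[34, 35, 39, 40, 44, 45] (size 6, min 34) -> median=33
Step 13: insert 45 -> lo=[7, 22, 24, 28, 32, 32, 34] (size 7, max 34) hi=[35, 39, 40, 44, 45, 45] (size 6, min 35) -> median=34
Step 14: insert 3 -> lo=[3, 7, 22, 24, 28, 32, 32] (size 7, max 32) hi=[34, 35, 39, 40, 44, 45, 45] (size 7, min 34) -> median=33

Answer: 33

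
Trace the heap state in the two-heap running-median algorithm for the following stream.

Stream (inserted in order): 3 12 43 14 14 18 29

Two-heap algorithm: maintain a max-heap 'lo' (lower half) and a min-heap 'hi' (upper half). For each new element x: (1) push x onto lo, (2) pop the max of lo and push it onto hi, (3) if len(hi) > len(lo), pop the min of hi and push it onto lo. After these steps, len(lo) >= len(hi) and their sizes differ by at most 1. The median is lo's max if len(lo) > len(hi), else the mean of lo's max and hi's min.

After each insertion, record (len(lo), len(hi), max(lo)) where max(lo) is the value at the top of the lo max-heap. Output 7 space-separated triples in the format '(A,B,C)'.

Answer: (1,0,3) (1,1,3) (2,1,12) (2,2,12) (3,2,14) (3,3,14) (4,3,14)

Derivation:
Step 1: insert 3 -> lo=[3] hi=[] -> (len(lo)=1, len(hi)=0, max(lo)=3)
Step 2: insert 12 -> lo=[3] hi=[12] -> (len(lo)=1, len(hi)=1, max(lo)=3)
Step 3: insert 43 -> lo=[3, 12] hi=[43] -> (len(lo)=2, len(hi)=1, max(lo)=12)
Step 4: insert 14 -> lo=[3, 12] hi=[14, 43] -> (len(lo)=2, len(hi)=2, max(lo)=12)
Step 5: insert 14 -> lo=[3, 12, 14] hi=[14, 43] -> (len(lo)=3, len(hi)=2, max(lo)=14)
Step 6: insert 18 -> lo=[3, 12, 14] hi=[14, 18, 43] -> (len(lo)=3, len(hi)=3, max(lo)=14)
Step 7: insert 29 -> lo=[3, 12, 14, 14] hi=[18, 29, 43] -> (len(lo)=4, len(hi)=3, max(lo)=14)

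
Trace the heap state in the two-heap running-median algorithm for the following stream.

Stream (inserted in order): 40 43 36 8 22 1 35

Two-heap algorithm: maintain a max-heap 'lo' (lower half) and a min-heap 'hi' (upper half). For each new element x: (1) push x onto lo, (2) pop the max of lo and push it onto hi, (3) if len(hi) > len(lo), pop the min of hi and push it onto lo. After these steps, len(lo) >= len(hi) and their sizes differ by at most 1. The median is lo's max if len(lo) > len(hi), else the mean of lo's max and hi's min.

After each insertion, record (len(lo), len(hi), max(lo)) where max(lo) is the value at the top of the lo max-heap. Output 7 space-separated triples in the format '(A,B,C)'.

Answer: (1,0,40) (1,1,40) (2,1,40) (2,2,36) (3,2,36) (3,3,22) (4,3,35)

Derivation:
Step 1: insert 40 -> lo=[40] hi=[] -> (len(lo)=1, len(hi)=0, max(lo)=40)
Step 2: insert 43 -> lo=[40] hi=[43] -> (len(lo)=1, len(hi)=1, max(lo)=40)
Step 3: insert 36 -> lo=[36, 40] hi=[43] -> (len(lo)=2, len(hi)=1, max(lo)=40)
Step 4: insert 8 -> lo=[8, 36] hi=[40, 43] -> (len(lo)=2, len(hi)=2, max(lo)=36)
Step 5: insert 22 -> lo=[8, 22, 36] hi=[40, 43] -> (len(lo)=3, len(hi)=2, max(lo)=36)
Step 6: insert 1 -> lo=[1, 8, 22] hi=[36, 40, 43] -> (len(lo)=3, len(hi)=3, max(lo)=22)
Step 7: insert 35 -> lo=[1, 8, 22, 35] hi=[36, 40, 43] -> (len(lo)=4, len(hi)=3, max(lo)=35)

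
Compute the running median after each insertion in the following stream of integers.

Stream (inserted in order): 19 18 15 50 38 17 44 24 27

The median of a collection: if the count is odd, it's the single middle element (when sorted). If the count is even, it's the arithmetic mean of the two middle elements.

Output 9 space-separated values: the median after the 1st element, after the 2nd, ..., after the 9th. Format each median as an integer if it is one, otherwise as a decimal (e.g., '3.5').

Answer: 19 18.5 18 18.5 19 18.5 19 21.5 24

Derivation:
Step 1: insert 19 -> lo=[19] (size 1, max 19) hi=[] (size 0) -> median=19
Step 2: insert 18 -> lo=[18] (size 1, max 18) hi=[19] (size 1, min 19) -> median=18.5
Step 3: insert 15 -> lo=[15, 18] (size 2, max 18) hi=[19] (size 1, min 19) -> median=18
Step 4: insert 50 -> lo=[15, 18] (size 2, max 18) hi=[19, 50] (size 2, min 19) -> median=18.5
Step 5: insert 38 -> lo=[15, 18, 19] (size 3, max 19) hi=[38, 50] (size 2, min 38) -> median=19
Step 6: insert 17 -> lo=[15, 17, 18] (size 3, max 18) hi=[19, 38, 50] (size 3, min 19) -> median=18.5
Step 7: insert 44 -> lo=[15, 17, 18, 19] (size 4, max 19) hi=[38, 44, 50] (size 3, min 38) -> median=19
Step 8: insert 24 -> lo=[15, 17, 18, 19] (size 4, max 19) hi=[24, 38, 44, 50] (size 4, min 24) -> median=21.5
Step 9: insert 27 -> lo=[15, 17, 18, 19, 24] (size 5, max 24) hi=[27, 38, 44, 50] (size 4, min 27) -> median=24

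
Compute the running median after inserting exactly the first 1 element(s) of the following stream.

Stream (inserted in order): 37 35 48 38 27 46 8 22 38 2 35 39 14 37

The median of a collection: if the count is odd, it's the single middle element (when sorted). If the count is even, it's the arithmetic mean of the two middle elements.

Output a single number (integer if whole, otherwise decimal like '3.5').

Step 1: insert 37 -> lo=[37] (size 1, max 37) hi=[] (size 0) -> median=37

Answer: 37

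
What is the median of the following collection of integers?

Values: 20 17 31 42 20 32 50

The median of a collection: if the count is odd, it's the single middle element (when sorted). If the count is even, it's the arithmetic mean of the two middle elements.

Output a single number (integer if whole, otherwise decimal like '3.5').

Step 1: insert 20 -> lo=[20] (size 1, max 20) hi=[] (size 0) -> median=20
Step 2: insert 17 -> lo=[17] (size 1, max 17) hi=[20] (size 1, min 20) -> median=18.5
Step 3: insert 31 -> lo=[17, 20] (size 2, max 20) hi=[31] (size 1, min 31) -> median=20
Step 4: insert 42 -> lo=[17, 20] (size 2, max 20) hi=[31, 42] (size 2, min 31) -> median=25.5
Step 5: insert 20 -> lo=[17, 20, 20] (size 3, max 20) hi=[31, 42] (size 2, min 31) -> median=20
Step 6: insert 32 -> lo=[17, 20, 20] (size 3, max 20) hi=[31, 32, 42] (size 3, min 31) -> median=25.5
Step 7: insert 50 -> lo=[17, 20, 20, 31] (size 4, max 31) hi=[32, 42, 50] (size 3, min 32) -> median=31

Answer: 31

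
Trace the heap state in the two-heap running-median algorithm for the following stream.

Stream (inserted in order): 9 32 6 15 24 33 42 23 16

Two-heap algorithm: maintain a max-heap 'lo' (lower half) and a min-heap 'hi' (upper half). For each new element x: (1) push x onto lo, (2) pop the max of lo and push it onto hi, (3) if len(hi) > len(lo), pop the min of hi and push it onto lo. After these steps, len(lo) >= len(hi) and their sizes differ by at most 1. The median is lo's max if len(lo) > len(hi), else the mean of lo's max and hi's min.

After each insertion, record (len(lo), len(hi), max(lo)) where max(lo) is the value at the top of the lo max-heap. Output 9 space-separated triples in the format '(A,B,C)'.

Answer: (1,0,9) (1,1,9) (2,1,9) (2,2,9) (3,2,15) (3,3,15) (4,3,24) (4,4,23) (5,4,23)

Derivation:
Step 1: insert 9 -> lo=[9] hi=[] -> (len(lo)=1, len(hi)=0, max(lo)=9)
Step 2: insert 32 -> lo=[9] hi=[32] -> (len(lo)=1, len(hi)=1, max(lo)=9)
Step 3: insert 6 -> lo=[6, 9] hi=[32] -> (len(lo)=2, len(hi)=1, max(lo)=9)
Step 4: insert 15 -> lo=[6, 9] hi=[15, 32] -> (len(lo)=2, len(hi)=2, max(lo)=9)
Step 5: insert 24 -> lo=[6, 9, 15] hi=[24, 32] -> (len(lo)=3, len(hi)=2, max(lo)=15)
Step 6: insert 33 -> lo=[6, 9, 15] hi=[24, 32, 33] -> (len(lo)=3, len(hi)=3, max(lo)=15)
Step 7: insert 42 -> lo=[6, 9, 15, 24] hi=[32, 33, 42] -> (len(lo)=4, len(hi)=3, max(lo)=24)
Step 8: insert 23 -> lo=[6, 9, 15, 23] hi=[24, 32, 33, 42] -> (len(lo)=4, len(hi)=4, max(lo)=23)
Step 9: insert 16 -> lo=[6, 9, 15, 16, 23] hi=[24, 32, 33, 42] -> (len(lo)=5, len(hi)=4, max(lo)=23)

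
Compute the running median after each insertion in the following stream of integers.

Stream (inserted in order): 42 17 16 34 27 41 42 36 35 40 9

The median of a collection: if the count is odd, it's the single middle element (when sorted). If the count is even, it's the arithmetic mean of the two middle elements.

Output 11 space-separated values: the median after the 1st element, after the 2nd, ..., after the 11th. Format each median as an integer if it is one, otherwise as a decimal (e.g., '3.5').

Step 1: insert 42 -> lo=[42] (size 1, max 42) hi=[] (size 0) -> median=42
Step 2: insert 17 -> lo=[17] (size 1, max 17) hi=[42] (size 1, min 42) -> median=29.5
Step 3: insert 16 -> lo=[16, 17] (size 2, max 17) hi=[42] (size 1, min 42) -> median=17
Step 4: insert 34 -> lo=[16, 17] (size 2, max 17) hi=[34, 42] (size 2, min 34) -> median=25.5
Step 5: insert 27 -> lo=[16, 17, 27] (size 3, max 27) hi=[34, 42] (size 2, min 34) -> median=27
Step 6: insert 41 -> lo=[16, 17, 27] (size 3, max 27) hi=[34, 41, 42] (size 3, min 34) -> median=30.5
Step 7: insert 42 -> lo=[16, 17, 27, 34] (size 4, max 34) hi=[41, 42, 42] (size 3, min 41) -> median=34
Step 8: insert 36 -> lo=[16, 17, 27, 34] (size 4, max 34) hi=[36, 41, 42, 42] (size 4, min 36) -> median=35
Step 9: insert 35 -> lo=[16, 17, 27, 34, 35] (size 5, max 35) hi=[36, 41, 42, 42] (size 4, min 36) -> median=35
Step 10: insert 40 -> lo=[16, 17, 27, 34, 35] (size 5, max 35) hi=[36, 40, 41, 42, 42] (size 5, min 36) -> median=35.5
Step 11: insert 9 -> lo=[9, 16, 17, 27, 34, 35] (size 6, max 35) hi=[36, 40, 41, 42, 42] (size 5, min 36) -> median=35

Answer: 42 29.5 17 25.5 27 30.5 34 35 35 35.5 35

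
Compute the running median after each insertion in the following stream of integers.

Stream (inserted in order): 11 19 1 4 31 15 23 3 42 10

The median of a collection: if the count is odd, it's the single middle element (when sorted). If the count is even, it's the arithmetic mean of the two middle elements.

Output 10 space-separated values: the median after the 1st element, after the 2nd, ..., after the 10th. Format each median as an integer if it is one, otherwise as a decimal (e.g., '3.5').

Step 1: insert 11 -> lo=[11] (size 1, max 11) hi=[] (size 0) -> median=11
Step 2: insert 19 -> lo=[11] (size 1, max 11) hi=[19] (size 1, min 19) -> median=15
Step 3: insert 1 -> lo=[1, 11] (size 2, max 11) hi=[19] (size 1, min 19) -> median=11
Step 4: insert 4 -> lo=[1, 4] (size 2, max 4) hi=[11, 19] (size 2, min 11) -> median=7.5
Step 5: insert 31 -> lo=[1, 4, 11] (size 3, max 11) hi=[19, 31] (size 2, min 19) -> median=11
Step 6: insert 15 -> lo=[1, 4, 11] (size 3, max 11) hi=[15, 19, 31] (size 3, min 15) -> median=13
Step 7: insert 23 -> lo=[1, 4, 11, 15] (size 4, max 15) hi=[19, 23, 31] (size 3, min 19) -> median=15
Step 8: insert 3 -> lo=[1, 3, 4, 11] (size 4, max 11) hi=[15, 19, 23, 31] (size 4, min 15) -> median=13
Step 9: insert 42 -> lo=[1, 3, 4, 11, 15] (size 5, max 15) hi=[19, 23, 31, 42] (size 4, min 19) -> median=15
Step 10: insert 10 -> lo=[1, 3, 4, 10, 11] (size 5, max 11) hi=[15, 19, 23, 31, 42] (size 5, min 15) -> median=13

Answer: 11 15 11 7.5 11 13 15 13 15 13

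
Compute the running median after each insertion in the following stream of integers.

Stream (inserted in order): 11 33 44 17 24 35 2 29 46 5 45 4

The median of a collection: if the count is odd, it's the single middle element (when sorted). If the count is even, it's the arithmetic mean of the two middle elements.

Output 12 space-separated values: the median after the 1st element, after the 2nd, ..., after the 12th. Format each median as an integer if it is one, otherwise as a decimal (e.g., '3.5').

Step 1: insert 11 -> lo=[11] (size 1, max 11) hi=[] (size 0) -> median=11
Step 2: insert 33 -> lo=[11] (size 1, max 11) hi=[33] (size 1, min 33) -> median=22
Step 3: insert 44 -> lo=[11, 33] (size 2, max 33) hi=[44] (size 1, min 44) -> median=33
Step 4: insert 17 -> lo=[11, 17] (size 2, max 17) hi=[33, 44] (size 2, min 33) -> median=25
Step 5: insert 24 -> lo=[11, 17, 24] (size 3, max 24) hi=[33, 44] (size 2, min 33) -> median=24
Step 6: insert 35 -> lo=[11, 17, 24] (size 3, max 24) hi=[33, 35, 44] (size 3, min 33) -> median=28.5
Step 7: insert 2 -> lo=[2, 11, 17, 24] (size 4, max 24) hi=[33, 35, 44] (size 3, min 33) -> median=24
Step 8: insert 29 -> lo=[2, 11, 17, 24] (size 4, max 24) hi=[29, 33, 35, 44] (size 4, min 29) -> median=26.5
Step 9: insert 46 -> lo=[2, 11, 17, 24, 29] (size 5, max 29) hi=[33, 35, 44, 46] (size 4, min 33) -> median=29
Step 10: insert 5 -> lo=[2, 5, 11, 17, 24] (size 5, max 24) hi=[29, 33, 35, 44, 46] (size 5, min 29) -> median=26.5
Step 11: insert 45 -> lo=[2, 5, 11, 17, 24, 29] (size 6, max 29) hi=[33, 35, 44, 45, 46] (size 5, min 33) -> median=29
Step 12: insert 4 -> lo=[2, 4, 5, 11, 17, 24] (size 6, max 24) hi=[29, 33, 35, 44, 45, 46] (size 6, min 29) -> median=26.5

Answer: 11 22 33 25 24 28.5 24 26.5 29 26.5 29 26.5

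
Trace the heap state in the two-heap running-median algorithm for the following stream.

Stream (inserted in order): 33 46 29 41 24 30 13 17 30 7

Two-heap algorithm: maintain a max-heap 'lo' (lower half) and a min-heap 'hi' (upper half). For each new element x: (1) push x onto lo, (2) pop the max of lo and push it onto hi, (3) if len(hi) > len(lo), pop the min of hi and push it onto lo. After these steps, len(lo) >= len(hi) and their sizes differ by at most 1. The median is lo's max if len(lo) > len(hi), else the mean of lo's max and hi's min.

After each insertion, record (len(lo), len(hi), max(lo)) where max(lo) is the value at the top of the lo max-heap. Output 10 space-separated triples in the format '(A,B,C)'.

Answer: (1,0,33) (1,1,33) (2,1,33) (2,2,33) (3,2,33) (3,3,30) (4,3,30) (4,4,29) (5,4,30) (5,5,29)

Derivation:
Step 1: insert 33 -> lo=[33] hi=[] -> (len(lo)=1, len(hi)=0, max(lo)=33)
Step 2: insert 46 -> lo=[33] hi=[46] -> (len(lo)=1, len(hi)=1, max(lo)=33)
Step 3: insert 29 -> lo=[29, 33] hi=[46] -> (len(lo)=2, len(hi)=1, max(lo)=33)
Step 4: insert 41 -> lo=[29, 33] hi=[41, 46] -> (len(lo)=2, len(hi)=2, max(lo)=33)
Step 5: insert 24 -> lo=[24, 29, 33] hi=[41, 46] -> (len(lo)=3, len(hi)=2, max(lo)=33)
Step 6: insert 30 -> lo=[24, 29, 30] hi=[33, 41, 46] -> (len(lo)=3, len(hi)=3, max(lo)=30)
Step 7: insert 13 -> lo=[13, 24, 29, 30] hi=[33, 41, 46] -> (len(lo)=4, len(hi)=3, max(lo)=30)
Step 8: insert 17 -> lo=[13, 17, 24, 29] hi=[30, 33, 41, 46] -> (len(lo)=4, len(hi)=4, max(lo)=29)
Step 9: insert 30 -> lo=[13, 17, 24, 29, 30] hi=[30, 33, 41, 46] -> (len(lo)=5, len(hi)=4, max(lo)=30)
Step 10: insert 7 -> lo=[7, 13, 17, 24, 29] hi=[30, 30, 33, 41, 46] -> (len(lo)=5, len(hi)=5, max(lo)=29)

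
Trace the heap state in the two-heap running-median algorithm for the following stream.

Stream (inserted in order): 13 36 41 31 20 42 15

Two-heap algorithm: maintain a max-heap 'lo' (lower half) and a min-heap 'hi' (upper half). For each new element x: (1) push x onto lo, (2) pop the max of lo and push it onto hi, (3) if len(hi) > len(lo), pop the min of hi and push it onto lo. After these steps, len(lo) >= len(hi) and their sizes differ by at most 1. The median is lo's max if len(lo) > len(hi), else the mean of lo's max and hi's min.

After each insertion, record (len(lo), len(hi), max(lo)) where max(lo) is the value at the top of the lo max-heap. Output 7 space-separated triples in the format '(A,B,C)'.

Answer: (1,0,13) (1,1,13) (2,1,36) (2,2,31) (3,2,31) (3,3,31) (4,3,31)

Derivation:
Step 1: insert 13 -> lo=[13] hi=[] -> (len(lo)=1, len(hi)=0, max(lo)=13)
Step 2: insert 36 -> lo=[13] hi=[36] -> (len(lo)=1, len(hi)=1, max(lo)=13)
Step 3: insert 41 -> lo=[13, 36] hi=[41] -> (len(lo)=2, len(hi)=1, max(lo)=36)
Step 4: insert 31 -> lo=[13, 31] hi=[36, 41] -> (len(lo)=2, len(hi)=2, max(lo)=31)
Step 5: insert 20 -> lo=[13, 20, 31] hi=[36, 41] -> (len(lo)=3, len(hi)=2, max(lo)=31)
Step 6: insert 42 -> lo=[13, 20, 31] hi=[36, 41, 42] -> (len(lo)=3, len(hi)=3, max(lo)=31)
Step 7: insert 15 -> lo=[13, 15, 20, 31] hi=[36, 41, 42] -> (len(lo)=4, len(hi)=3, max(lo)=31)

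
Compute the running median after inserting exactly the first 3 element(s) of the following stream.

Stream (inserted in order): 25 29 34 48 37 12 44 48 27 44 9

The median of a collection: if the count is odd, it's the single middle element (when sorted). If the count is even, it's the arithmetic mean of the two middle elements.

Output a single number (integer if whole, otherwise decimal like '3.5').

Step 1: insert 25 -> lo=[25] (size 1, max 25) hi=[] (size 0) -> median=25
Step 2: insert 29 -> lo=[25] (size 1, max 25) hi=[29] (size 1, min 29) -> median=27
Step 3: insert 34 -> lo=[25, 29] (size 2, max 29) hi=[34] (size 1, min 34) -> median=29

Answer: 29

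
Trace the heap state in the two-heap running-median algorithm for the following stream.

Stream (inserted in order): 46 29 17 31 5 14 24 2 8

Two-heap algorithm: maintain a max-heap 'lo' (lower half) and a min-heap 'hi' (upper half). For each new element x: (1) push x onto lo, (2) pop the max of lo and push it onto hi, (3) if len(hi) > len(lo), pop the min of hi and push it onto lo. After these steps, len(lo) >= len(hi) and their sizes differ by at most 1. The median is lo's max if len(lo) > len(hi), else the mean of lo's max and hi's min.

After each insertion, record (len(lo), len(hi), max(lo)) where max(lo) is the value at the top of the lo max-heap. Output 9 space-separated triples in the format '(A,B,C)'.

Answer: (1,0,46) (1,1,29) (2,1,29) (2,2,29) (3,2,29) (3,3,17) (4,3,24) (4,4,17) (5,4,17)

Derivation:
Step 1: insert 46 -> lo=[46] hi=[] -> (len(lo)=1, len(hi)=0, max(lo)=46)
Step 2: insert 29 -> lo=[29] hi=[46] -> (len(lo)=1, len(hi)=1, max(lo)=29)
Step 3: insert 17 -> lo=[17, 29] hi=[46] -> (len(lo)=2, len(hi)=1, max(lo)=29)
Step 4: insert 31 -> lo=[17, 29] hi=[31, 46] -> (len(lo)=2, len(hi)=2, max(lo)=29)
Step 5: insert 5 -> lo=[5, 17, 29] hi=[31, 46] -> (len(lo)=3, len(hi)=2, max(lo)=29)
Step 6: insert 14 -> lo=[5, 14, 17] hi=[29, 31, 46] -> (len(lo)=3, len(hi)=3, max(lo)=17)
Step 7: insert 24 -> lo=[5, 14, 17, 24] hi=[29, 31, 46] -> (len(lo)=4, len(hi)=3, max(lo)=24)
Step 8: insert 2 -> lo=[2, 5, 14, 17] hi=[24, 29, 31, 46] -> (len(lo)=4, len(hi)=4, max(lo)=17)
Step 9: insert 8 -> lo=[2, 5, 8, 14, 17] hi=[24, 29, 31, 46] -> (len(lo)=5, len(hi)=4, max(lo)=17)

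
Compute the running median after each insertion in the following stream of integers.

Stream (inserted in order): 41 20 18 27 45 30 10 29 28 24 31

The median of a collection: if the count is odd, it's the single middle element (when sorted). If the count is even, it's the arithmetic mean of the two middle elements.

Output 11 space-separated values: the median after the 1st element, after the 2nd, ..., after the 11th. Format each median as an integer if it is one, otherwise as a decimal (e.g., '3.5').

Step 1: insert 41 -> lo=[41] (size 1, max 41) hi=[] (size 0) -> median=41
Step 2: insert 20 -> lo=[20] (size 1, max 20) hi=[41] (size 1, min 41) -> median=30.5
Step 3: insert 18 -> lo=[18, 20] (size 2, max 20) hi=[41] (size 1, min 41) -> median=20
Step 4: insert 27 -> lo=[18, 20] (size 2, max 20) hi=[27, 41] (size 2, min 27) -> median=23.5
Step 5: insert 45 -> lo=[18, 20, 27] (size 3, max 27) hi=[41, 45] (size 2, min 41) -> median=27
Step 6: insert 30 -> lo=[18, 20, 27] (size 3, max 27) hi=[30, 41, 45] (size 3, min 30) -> median=28.5
Step 7: insert 10 -> lo=[10, 18, 20, 27] (size 4, max 27) hi=[30, 41, 45] (size 3, min 30) -> median=27
Step 8: insert 29 -> lo=[10, 18, 20, 27] (size 4, max 27) hi=[29, 30, 41, 45] (size 4, min 29) -> median=28
Step 9: insert 28 -> lo=[10, 18, 20, 27, 28] (size 5, max 28) hi=[29, 30, 41, 45] (size 4, min 29) -> median=28
Step 10: insert 24 -> lo=[10, 18, 20, 24, 27] (size 5, max 27) hi=[28, 29, 30, 41, 45] (size 5, min 28) -> median=27.5
Step 11: insert 31 -> lo=[10, 18, 20, 24, 27, 28] (size 6, max 28) hi=[29, 30, 31, 41, 45] (size 5, min 29) -> median=28

Answer: 41 30.5 20 23.5 27 28.5 27 28 28 27.5 28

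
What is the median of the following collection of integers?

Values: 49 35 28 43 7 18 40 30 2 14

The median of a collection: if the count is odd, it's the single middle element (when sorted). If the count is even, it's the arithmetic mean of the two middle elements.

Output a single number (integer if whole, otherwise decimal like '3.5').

Step 1: insert 49 -> lo=[49] (size 1, max 49) hi=[] (size 0) -> median=49
Step 2: insert 35 -> lo=[35] (size 1, max 35) hi=[49] (size 1, min 49) -> median=42
Step 3: insert 28 -> lo=[28, 35] (size 2, max 35) hi=[49] (size 1, min 49) -> median=35
Step 4: insert 43 -> lo=[28, 35] (size 2, max 35) hi=[43, 49] (size 2, min 43) -> median=39
Step 5: insert 7 -> lo=[7, 28, 35] (size 3, max 35) hi=[43, 49] (size 2, min 43) -> median=35
Step 6: insert 18 -> lo=[7, 18, 28] (size 3, max 28) hi=[35, 43, 49] (size 3, min 35) -> median=31.5
Step 7: insert 40 -> lo=[7, 18, 28, 35] (size 4, max 35) hi=[40, 43, 49] (size 3, min 40) -> median=35
Step 8: insert 30 -> lo=[7, 18, 28, 30] (size 4, max 30) hi=[35, 40, 43, 49] (size 4, min 35) -> median=32.5
Step 9: insert 2 -> lo=[2, 7, 18, 28, 30] (size 5, max 30) hi=[35, 40, 43, 49] (size 4, min 35) -> median=30
Step 10: insert 14 -> lo=[2, 7, 14, 18, 28] (size 5, max 28) hi=[30, 35, 40, 43, 49] (size 5, min 30) -> median=29

Answer: 29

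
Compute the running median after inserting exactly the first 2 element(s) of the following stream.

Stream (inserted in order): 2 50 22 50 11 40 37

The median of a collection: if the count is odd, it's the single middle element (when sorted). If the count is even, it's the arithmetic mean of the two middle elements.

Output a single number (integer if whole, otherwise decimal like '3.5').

Answer: 26

Derivation:
Step 1: insert 2 -> lo=[2] (size 1, max 2) hi=[] (size 0) -> median=2
Step 2: insert 50 -> lo=[2] (size 1, max 2) hi=[50] (size 1, min 50) -> median=26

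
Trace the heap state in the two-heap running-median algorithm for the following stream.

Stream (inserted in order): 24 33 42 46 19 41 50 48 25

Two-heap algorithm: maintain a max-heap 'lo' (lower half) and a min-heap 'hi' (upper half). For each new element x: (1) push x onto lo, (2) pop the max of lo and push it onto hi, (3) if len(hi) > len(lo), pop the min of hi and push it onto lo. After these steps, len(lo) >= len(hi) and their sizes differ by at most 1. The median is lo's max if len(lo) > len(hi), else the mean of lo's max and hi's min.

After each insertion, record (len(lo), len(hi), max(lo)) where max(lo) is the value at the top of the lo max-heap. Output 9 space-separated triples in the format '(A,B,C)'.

Step 1: insert 24 -> lo=[24] hi=[] -> (len(lo)=1, len(hi)=0, max(lo)=24)
Step 2: insert 33 -> lo=[24] hi=[33] -> (len(lo)=1, len(hi)=1, max(lo)=24)
Step 3: insert 42 -> lo=[24, 33] hi=[42] -> (len(lo)=2, len(hi)=1, max(lo)=33)
Step 4: insert 46 -> lo=[24, 33] hi=[42, 46] -> (len(lo)=2, len(hi)=2, max(lo)=33)
Step 5: insert 19 -> lo=[19, 24, 33] hi=[42, 46] -> (len(lo)=3, len(hi)=2, max(lo)=33)
Step 6: insert 41 -> lo=[19, 24, 33] hi=[41, 42, 46] -> (len(lo)=3, len(hi)=3, max(lo)=33)
Step 7: insert 50 -> lo=[19, 24, 33, 41] hi=[42, 46, 50] -> (len(lo)=4, len(hi)=3, max(lo)=41)
Step 8: insert 48 -> lo=[19, 24, 33, 41] hi=[42, 46, 48, 50] -> (len(lo)=4, len(hi)=4, max(lo)=41)
Step 9: insert 25 -> lo=[19, 24, 25, 33, 41] hi=[42, 46, 48, 50] -> (len(lo)=5, len(hi)=4, max(lo)=41)

Answer: (1,0,24) (1,1,24) (2,1,33) (2,2,33) (3,2,33) (3,3,33) (4,3,41) (4,4,41) (5,4,41)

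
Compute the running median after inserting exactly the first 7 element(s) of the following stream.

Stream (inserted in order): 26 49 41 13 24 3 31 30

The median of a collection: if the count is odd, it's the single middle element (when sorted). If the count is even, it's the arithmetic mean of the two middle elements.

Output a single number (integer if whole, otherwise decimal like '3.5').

Answer: 26

Derivation:
Step 1: insert 26 -> lo=[26] (size 1, max 26) hi=[] (size 0) -> median=26
Step 2: insert 49 -> lo=[26] (size 1, max 26) hi=[49] (size 1, min 49) -> median=37.5
Step 3: insert 41 -> lo=[26, 41] (size 2, max 41) hi=[49] (size 1, min 49) -> median=41
Step 4: insert 13 -> lo=[13, 26] (size 2, max 26) hi=[41, 49] (size 2, min 41) -> median=33.5
Step 5: insert 24 -> lo=[13, 24, 26] (size 3, max 26) hi=[41, 49] (size 2, min 41) -> median=26
Step 6: insert 3 -> lo=[3, 13, 24] (size 3, max 24) hi=[26, 41, 49] (size 3, min 26) -> median=25
Step 7: insert 31 -> lo=[3, 13, 24, 26] (size 4, max 26) hi=[31, 41, 49] (size 3, min 31) -> median=26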